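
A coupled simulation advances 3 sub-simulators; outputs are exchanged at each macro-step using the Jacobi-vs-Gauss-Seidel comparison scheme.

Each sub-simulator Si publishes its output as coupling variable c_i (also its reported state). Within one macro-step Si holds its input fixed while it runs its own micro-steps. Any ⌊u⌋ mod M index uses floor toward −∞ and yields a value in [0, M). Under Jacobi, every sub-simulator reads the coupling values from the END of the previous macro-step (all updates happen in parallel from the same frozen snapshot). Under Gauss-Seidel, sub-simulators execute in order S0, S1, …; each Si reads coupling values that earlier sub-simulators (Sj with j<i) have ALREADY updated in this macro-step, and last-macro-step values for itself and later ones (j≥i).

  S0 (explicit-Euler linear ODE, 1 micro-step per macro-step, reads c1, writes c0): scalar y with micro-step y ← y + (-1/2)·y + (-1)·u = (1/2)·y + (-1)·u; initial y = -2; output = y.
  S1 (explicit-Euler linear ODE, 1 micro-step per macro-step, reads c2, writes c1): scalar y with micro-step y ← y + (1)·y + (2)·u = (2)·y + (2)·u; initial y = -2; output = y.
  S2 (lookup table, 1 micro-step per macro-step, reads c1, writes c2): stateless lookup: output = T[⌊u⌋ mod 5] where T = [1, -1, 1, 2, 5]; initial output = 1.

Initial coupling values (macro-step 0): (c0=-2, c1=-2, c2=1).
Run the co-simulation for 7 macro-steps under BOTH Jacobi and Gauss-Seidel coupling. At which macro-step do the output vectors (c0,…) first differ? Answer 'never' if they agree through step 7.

first divergence at macro-step: 2

[Jacobi] macro 1: S0 reads c1=-2 → after 1×micro: 1; S1 reads c2=1 → after 1×micro: -2; S2 reads c1=-2 → after 1×micro: 2 ⇒ (c0=1, c1=-2, c2=2)
[Jacobi] macro 2: S0 reads c1=-2 → after 1×micro: 5/2; S1 reads c2=2 → after 1×micro: 0; S2 reads c1=-2 → after 1×micro: 2 ⇒ (c0=5/2, c1=0, c2=2)
[Jacobi] macro 3: S0 reads c1=0 → after 1×micro: 5/4; S1 reads c2=2 → after 1×micro: 4; S2 reads c1=0 → after 1×micro: 1 ⇒ (c0=5/4, c1=4, c2=1)
[Jacobi] macro 4: S0 reads c1=4 → after 1×micro: -27/8; S1 reads c2=1 → after 1×micro: 10; S2 reads c1=4 → after 1×micro: 5 ⇒ (c0=-27/8, c1=10, c2=5)
[Jacobi] macro 5: S0 reads c1=10 → after 1×micro: -187/16; S1 reads c2=5 → after 1×micro: 30; S2 reads c1=10 → after 1×micro: 1 ⇒ (c0=-187/16, c1=30, c2=1)
[Jacobi] macro 6: S0 reads c1=30 → after 1×micro: -1147/32; S1 reads c2=1 → after 1×micro: 62; S2 reads c1=30 → after 1×micro: 1 ⇒ (c0=-1147/32, c1=62, c2=1)
[Jacobi] macro 7: S0 reads c1=62 → after 1×micro: -5115/64; S1 reads c2=1 → after 1×micro: 126; S2 reads c1=62 → after 1×micro: 1 ⇒ (c0=-5115/64, c1=126, c2=1)
[Gauss-Seidel] macro 1: S0 reads c1=-2 → after 1×micro: 1; S1 reads c2=1 → after 1×micro: -2; S2 reads c1=-2 → after 1×micro: 2 ⇒ (c0=1, c1=-2, c2=2)
[Gauss-Seidel] macro 2: S0 reads c1=-2 → after 1×micro: 5/2; S1 reads c2=2 → after 1×micro: 0; S2 reads c1=0 → after 1×micro: 1 ⇒ (c0=5/2, c1=0, c2=1)
[Gauss-Seidel] macro 3: S0 reads c1=0 → after 1×micro: 5/4; S1 reads c2=1 → after 1×micro: 2; S2 reads c1=2 → after 1×micro: 1 ⇒ (c0=5/4, c1=2, c2=1)
[Gauss-Seidel] macro 4: S0 reads c1=2 → after 1×micro: -11/8; S1 reads c2=1 → after 1×micro: 6; S2 reads c1=6 → after 1×micro: -1 ⇒ (c0=-11/8, c1=6, c2=-1)
[Gauss-Seidel] macro 5: S0 reads c1=6 → after 1×micro: -107/16; S1 reads c2=-1 → after 1×micro: 10; S2 reads c1=10 → after 1×micro: 1 ⇒ (c0=-107/16, c1=10, c2=1)
[Gauss-Seidel] macro 6: S0 reads c1=10 → after 1×micro: -427/32; S1 reads c2=1 → after 1×micro: 22; S2 reads c1=22 → after 1×micro: 1 ⇒ (c0=-427/32, c1=22, c2=1)
[Gauss-Seidel] macro 7: S0 reads c1=22 → after 1×micro: -1835/64; S1 reads c2=1 → after 1×micro: 46; S2 reads c1=46 → after 1×micro: -1 ⇒ (c0=-1835/64, c1=46, c2=-1)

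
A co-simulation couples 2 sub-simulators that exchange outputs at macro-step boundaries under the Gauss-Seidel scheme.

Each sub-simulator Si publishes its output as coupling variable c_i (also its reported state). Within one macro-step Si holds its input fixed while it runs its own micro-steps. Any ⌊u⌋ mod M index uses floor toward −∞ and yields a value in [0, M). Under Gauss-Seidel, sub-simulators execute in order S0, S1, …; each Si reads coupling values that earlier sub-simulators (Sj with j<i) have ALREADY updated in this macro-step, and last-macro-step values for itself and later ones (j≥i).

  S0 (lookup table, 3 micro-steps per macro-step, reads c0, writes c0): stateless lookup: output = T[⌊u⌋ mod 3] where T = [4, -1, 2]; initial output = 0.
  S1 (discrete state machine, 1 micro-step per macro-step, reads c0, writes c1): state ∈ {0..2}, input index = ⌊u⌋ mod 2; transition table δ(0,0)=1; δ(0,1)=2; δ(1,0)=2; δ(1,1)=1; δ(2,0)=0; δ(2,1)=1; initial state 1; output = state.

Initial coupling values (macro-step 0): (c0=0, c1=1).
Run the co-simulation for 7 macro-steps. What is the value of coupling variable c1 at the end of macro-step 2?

macro 1: S0 reads c0=0 → after 3×micro: 4; S1 reads c0=4 → after 1×micro: 2 ⇒ (c0=4, c1=2)
macro 2: S0 reads c0=4 → after 3×micro: -1; S1 reads c0=-1 → after 1×micro: 1 ⇒ (c0=-1, c1=1)
macro 3: S0 reads c0=-1 → after 3×micro: 2; S1 reads c0=2 → after 1×micro: 2 ⇒ (c0=2, c1=2)
macro 4: S0 reads c0=2 → after 3×micro: 2; S1 reads c0=2 → after 1×micro: 0 ⇒ (c0=2, c1=0)
macro 5: S0 reads c0=2 → after 3×micro: 2; S1 reads c0=2 → after 1×micro: 1 ⇒ (c0=2, c1=1)
macro 6: S0 reads c0=2 → after 3×micro: 2; S1 reads c0=2 → after 1×micro: 2 ⇒ (c0=2, c1=2)
macro 7: S0 reads c0=2 → after 3×micro: 2; S1 reads c0=2 → after 1×micro: 0 ⇒ (c0=2, c1=0)

c1 at macro-step 2 = 1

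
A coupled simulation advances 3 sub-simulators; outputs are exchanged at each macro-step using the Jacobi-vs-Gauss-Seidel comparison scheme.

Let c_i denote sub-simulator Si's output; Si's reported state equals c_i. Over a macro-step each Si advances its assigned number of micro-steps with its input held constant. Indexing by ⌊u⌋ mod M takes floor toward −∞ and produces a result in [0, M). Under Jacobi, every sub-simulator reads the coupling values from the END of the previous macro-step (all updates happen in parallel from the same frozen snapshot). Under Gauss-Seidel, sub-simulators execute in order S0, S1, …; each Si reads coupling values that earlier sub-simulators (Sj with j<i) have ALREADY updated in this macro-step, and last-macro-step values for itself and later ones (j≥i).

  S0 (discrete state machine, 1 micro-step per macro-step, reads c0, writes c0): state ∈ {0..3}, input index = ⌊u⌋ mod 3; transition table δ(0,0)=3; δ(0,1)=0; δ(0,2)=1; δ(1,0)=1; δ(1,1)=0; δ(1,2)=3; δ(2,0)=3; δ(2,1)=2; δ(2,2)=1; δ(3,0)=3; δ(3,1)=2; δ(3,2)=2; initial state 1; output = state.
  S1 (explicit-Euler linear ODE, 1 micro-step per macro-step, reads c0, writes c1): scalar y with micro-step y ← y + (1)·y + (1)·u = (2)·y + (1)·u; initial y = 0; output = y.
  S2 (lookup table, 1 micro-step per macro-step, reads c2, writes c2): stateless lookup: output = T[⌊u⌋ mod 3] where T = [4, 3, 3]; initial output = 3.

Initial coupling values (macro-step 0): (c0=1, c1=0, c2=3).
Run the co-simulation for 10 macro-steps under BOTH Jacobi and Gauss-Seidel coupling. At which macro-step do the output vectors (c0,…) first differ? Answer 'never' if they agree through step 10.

[Jacobi] macro 1: S0 reads c0=1 → after 1×micro: 0; S1 reads c0=1 → after 1×micro: 1; S2 reads c2=3 → after 1×micro: 4 ⇒ (c0=0, c1=1, c2=4)
[Jacobi] macro 2: S0 reads c0=0 → after 1×micro: 3; S1 reads c0=0 → after 1×micro: 2; S2 reads c2=4 → after 1×micro: 3 ⇒ (c0=3, c1=2, c2=3)
[Jacobi] macro 3: S0 reads c0=3 → after 1×micro: 3; S1 reads c0=3 → after 1×micro: 7; S2 reads c2=3 → after 1×micro: 4 ⇒ (c0=3, c1=7, c2=4)
[Jacobi] macro 4: S0 reads c0=3 → after 1×micro: 3; S1 reads c0=3 → after 1×micro: 17; S2 reads c2=4 → after 1×micro: 3 ⇒ (c0=3, c1=17, c2=3)
[Jacobi] macro 5: S0 reads c0=3 → after 1×micro: 3; S1 reads c0=3 → after 1×micro: 37; S2 reads c2=3 → after 1×micro: 4 ⇒ (c0=3, c1=37, c2=4)
[Jacobi] macro 6: S0 reads c0=3 → after 1×micro: 3; S1 reads c0=3 → after 1×micro: 77; S2 reads c2=4 → after 1×micro: 3 ⇒ (c0=3, c1=77, c2=3)
[Jacobi] macro 7: S0 reads c0=3 → after 1×micro: 3; S1 reads c0=3 → after 1×micro: 157; S2 reads c2=3 → after 1×micro: 4 ⇒ (c0=3, c1=157, c2=4)
[Jacobi] macro 8: S0 reads c0=3 → after 1×micro: 3; S1 reads c0=3 → after 1×micro: 317; S2 reads c2=4 → after 1×micro: 3 ⇒ (c0=3, c1=317, c2=3)
[Jacobi] macro 9: S0 reads c0=3 → after 1×micro: 3; S1 reads c0=3 → after 1×micro: 637; S2 reads c2=3 → after 1×micro: 4 ⇒ (c0=3, c1=637, c2=4)
[Jacobi] macro 10: S0 reads c0=3 → after 1×micro: 3; S1 reads c0=3 → after 1×micro: 1277; S2 reads c2=4 → after 1×micro: 3 ⇒ (c0=3, c1=1277, c2=3)
[Gauss-Seidel] macro 1: S0 reads c0=1 → after 1×micro: 0; S1 reads c0=0 → after 1×micro: 0; S2 reads c2=3 → after 1×micro: 4 ⇒ (c0=0, c1=0, c2=4)
[Gauss-Seidel] macro 2: S0 reads c0=0 → after 1×micro: 3; S1 reads c0=3 → after 1×micro: 3; S2 reads c2=4 → after 1×micro: 3 ⇒ (c0=3, c1=3, c2=3)
[Gauss-Seidel] macro 3: S0 reads c0=3 → after 1×micro: 3; S1 reads c0=3 → after 1×micro: 9; S2 reads c2=3 → after 1×micro: 4 ⇒ (c0=3, c1=9, c2=4)
[Gauss-Seidel] macro 4: S0 reads c0=3 → after 1×micro: 3; S1 reads c0=3 → after 1×micro: 21; S2 reads c2=4 → after 1×micro: 3 ⇒ (c0=3, c1=21, c2=3)
[Gauss-Seidel] macro 5: S0 reads c0=3 → after 1×micro: 3; S1 reads c0=3 → after 1×micro: 45; S2 reads c2=3 → after 1×micro: 4 ⇒ (c0=3, c1=45, c2=4)
[Gauss-Seidel] macro 6: S0 reads c0=3 → after 1×micro: 3; S1 reads c0=3 → after 1×micro: 93; S2 reads c2=4 → after 1×micro: 3 ⇒ (c0=3, c1=93, c2=3)
[Gauss-Seidel] macro 7: S0 reads c0=3 → after 1×micro: 3; S1 reads c0=3 → after 1×micro: 189; S2 reads c2=3 → after 1×micro: 4 ⇒ (c0=3, c1=189, c2=4)
[Gauss-Seidel] macro 8: S0 reads c0=3 → after 1×micro: 3; S1 reads c0=3 → after 1×micro: 381; S2 reads c2=4 → after 1×micro: 3 ⇒ (c0=3, c1=381, c2=3)
[Gauss-Seidel] macro 9: S0 reads c0=3 → after 1×micro: 3; S1 reads c0=3 → after 1×micro: 765; S2 reads c2=3 → after 1×micro: 4 ⇒ (c0=3, c1=765, c2=4)
[Gauss-Seidel] macro 10: S0 reads c0=3 → after 1×micro: 3; S1 reads c0=3 → after 1×micro: 1533; S2 reads c2=4 → after 1×micro: 3 ⇒ (c0=3, c1=1533, c2=3)

first divergence at macro-step: 1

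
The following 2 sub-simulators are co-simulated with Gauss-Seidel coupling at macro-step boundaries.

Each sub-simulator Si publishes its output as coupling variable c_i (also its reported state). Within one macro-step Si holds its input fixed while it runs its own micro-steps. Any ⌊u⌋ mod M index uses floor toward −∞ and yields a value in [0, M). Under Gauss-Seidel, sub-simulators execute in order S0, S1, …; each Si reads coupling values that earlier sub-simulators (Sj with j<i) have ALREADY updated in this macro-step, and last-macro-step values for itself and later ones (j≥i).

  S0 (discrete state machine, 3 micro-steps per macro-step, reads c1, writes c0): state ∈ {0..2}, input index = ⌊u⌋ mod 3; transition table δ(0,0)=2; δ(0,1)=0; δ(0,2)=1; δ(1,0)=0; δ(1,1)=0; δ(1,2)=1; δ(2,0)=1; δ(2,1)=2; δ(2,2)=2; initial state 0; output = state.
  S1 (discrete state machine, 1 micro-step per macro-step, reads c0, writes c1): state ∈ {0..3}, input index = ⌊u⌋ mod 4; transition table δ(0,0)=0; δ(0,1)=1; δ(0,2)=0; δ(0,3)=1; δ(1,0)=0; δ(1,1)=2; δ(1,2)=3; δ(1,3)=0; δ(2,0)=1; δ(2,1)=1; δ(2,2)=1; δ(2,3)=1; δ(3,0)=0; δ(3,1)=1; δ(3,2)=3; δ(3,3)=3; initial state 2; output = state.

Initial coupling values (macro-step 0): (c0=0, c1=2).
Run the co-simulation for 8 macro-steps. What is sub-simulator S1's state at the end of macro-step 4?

S1 state at macro-step 4 = 0

macro 1: S0 reads c1=2 → after 3×micro: 1; S1 reads c0=1 → after 1×micro: 1 ⇒ (c0=1, c1=1)
macro 2: S0 reads c1=1 → after 3×micro: 0; S1 reads c0=0 → after 1×micro: 0 ⇒ (c0=0, c1=0)
macro 3: S0 reads c1=0 → after 3×micro: 0; S1 reads c0=0 → after 1×micro: 0 ⇒ (c0=0, c1=0)
macro 4: S0 reads c1=0 → after 3×micro: 0; S1 reads c0=0 → after 1×micro: 0 ⇒ (c0=0, c1=0)
macro 5: S0 reads c1=0 → after 3×micro: 0; S1 reads c0=0 → after 1×micro: 0 ⇒ (c0=0, c1=0)
macro 6: S0 reads c1=0 → after 3×micro: 0; S1 reads c0=0 → after 1×micro: 0 ⇒ (c0=0, c1=0)
macro 7: S0 reads c1=0 → after 3×micro: 0; S1 reads c0=0 → after 1×micro: 0 ⇒ (c0=0, c1=0)
macro 8: S0 reads c1=0 → after 3×micro: 0; S1 reads c0=0 → after 1×micro: 0 ⇒ (c0=0, c1=0)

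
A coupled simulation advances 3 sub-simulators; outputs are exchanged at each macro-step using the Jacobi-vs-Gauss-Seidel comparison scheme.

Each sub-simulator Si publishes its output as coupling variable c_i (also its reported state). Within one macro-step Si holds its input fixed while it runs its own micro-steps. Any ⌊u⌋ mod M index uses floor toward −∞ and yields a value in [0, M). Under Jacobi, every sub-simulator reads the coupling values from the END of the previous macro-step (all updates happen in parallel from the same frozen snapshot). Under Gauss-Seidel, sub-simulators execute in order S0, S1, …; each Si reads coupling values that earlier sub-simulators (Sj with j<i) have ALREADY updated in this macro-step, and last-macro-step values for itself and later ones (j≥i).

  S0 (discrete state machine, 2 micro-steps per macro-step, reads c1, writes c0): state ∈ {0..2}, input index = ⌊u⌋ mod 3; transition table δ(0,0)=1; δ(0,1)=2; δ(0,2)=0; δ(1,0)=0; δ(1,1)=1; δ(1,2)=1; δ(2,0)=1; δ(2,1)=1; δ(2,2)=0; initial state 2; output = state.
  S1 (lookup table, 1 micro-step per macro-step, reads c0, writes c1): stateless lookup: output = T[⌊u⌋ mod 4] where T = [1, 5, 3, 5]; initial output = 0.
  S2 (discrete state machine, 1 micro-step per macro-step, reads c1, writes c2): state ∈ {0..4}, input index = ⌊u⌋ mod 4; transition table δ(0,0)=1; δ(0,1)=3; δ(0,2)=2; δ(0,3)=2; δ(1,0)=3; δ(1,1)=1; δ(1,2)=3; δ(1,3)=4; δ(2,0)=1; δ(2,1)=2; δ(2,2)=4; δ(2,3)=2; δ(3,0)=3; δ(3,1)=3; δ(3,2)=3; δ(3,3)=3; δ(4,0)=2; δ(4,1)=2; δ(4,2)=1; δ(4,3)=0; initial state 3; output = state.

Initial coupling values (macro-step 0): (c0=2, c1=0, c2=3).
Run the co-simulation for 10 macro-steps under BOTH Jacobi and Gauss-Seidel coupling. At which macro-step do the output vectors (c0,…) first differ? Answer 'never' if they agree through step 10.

first divergence at macro-step: 1

[Jacobi] macro 1: S0 reads c1=0 → after 2×micro: 0; S1 reads c0=2 → after 1×micro: 3; S2 reads c1=0 → after 1×micro: 3 ⇒ (c0=0, c1=3, c2=3)
[Jacobi] macro 2: S0 reads c1=3 → after 2×micro: 0; S1 reads c0=0 → after 1×micro: 1; S2 reads c1=3 → after 1×micro: 3 ⇒ (c0=0, c1=1, c2=3)
[Jacobi] macro 3: S0 reads c1=1 → after 2×micro: 1; S1 reads c0=0 → after 1×micro: 1; S2 reads c1=1 → after 1×micro: 3 ⇒ (c0=1, c1=1, c2=3)
[Jacobi] macro 4: S0 reads c1=1 → after 2×micro: 1; S1 reads c0=1 → after 1×micro: 5; S2 reads c1=1 → after 1×micro: 3 ⇒ (c0=1, c1=5, c2=3)
[Jacobi] macro 5: S0 reads c1=5 → after 2×micro: 1; S1 reads c0=1 → after 1×micro: 5; S2 reads c1=5 → after 1×micro: 3 ⇒ (c0=1, c1=5, c2=3)
[Jacobi] macro 6: S0 reads c1=5 → after 2×micro: 1; S1 reads c0=1 → after 1×micro: 5; S2 reads c1=5 → after 1×micro: 3 ⇒ (c0=1, c1=5, c2=3)
[Jacobi] macro 7: S0 reads c1=5 → after 2×micro: 1; S1 reads c0=1 → after 1×micro: 5; S2 reads c1=5 → after 1×micro: 3 ⇒ (c0=1, c1=5, c2=3)
[Jacobi] macro 8: S0 reads c1=5 → after 2×micro: 1; S1 reads c0=1 → after 1×micro: 5; S2 reads c1=5 → after 1×micro: 3 ⇒ (c0=1, c1=5, c2=3)
[Jacobi] macro 9: S0 reads c1=5 → after 2×micro: 1; S1 reads c0=1 → after 1×micro: 5; S2 reads c1=5 → after 1×micro: 3 ⇒ (c0=1, c1=5, c2=3)
[Jacobi] macro 10: S0 reads c1=5 → after 2×micro: 1; S1 reads c0=1 → after 1×micro: 5; S2 reads c1=5 → after 1×micro: 3 ⇒ (c0=1, c1=5, c2=3)
[Gauss-Seidel] macro 1: S0 reads c1=0 → after 2×micro: 0; S1 reads c0=0 → after 1×micro: 1; S2 reads c1=1 → after 1×micro: 3 ⇒ (c0=0, c1=1, c2=3)
[Gauss-Seidel] macro 2: S0 reads c1=1 → after 2×micro: 1; S1 reads c0=1 → after 1×micro: 5; S2 reads c1=5 → after 1×micro: 3 ⇒ (c0=1, c1=5, c2=3)
[Gauss-Seidel] macro 3: S0 reads c1=5 → after 2×micro: 1; S1 reads c0=1 → after 1×micro: 5; S2 reads c1=5 → after 1×micro: 3 ⇒ (c0=1, c1=5, c2=3)
[Gauss-Seidel] macro 4: S0 reads c1=5 → after 2×micro: 1; S1 reads c0=1 → after 1×micro: 5; S2 reads c1=5 → after 1×micro: 3 ⇒ (c0=1, c1=5, c2=3)
[Gauss-Seidel] macro 5: S0 reads c1=5 → after 2×micro: 1; S1 reads c0=1 → after 1×micro: 5; S2 reads c1=5 → after 1×micro: 3 ⇒ (c0=1, c1=5, c2=3)
[Gauss-Seidel] macro 6: S0 reads c1=5 → after 2×micro: 1; S1 reads c0=1 → after 1×micro: 5; S2 reads c1=5 → after 1×micro: 3 ⇒ (c0=1, c1=5, c2=3)
[Gauss-Seidel] macro 7: S0 reads c1=5 → after 2×micro: 1; S1 reads c0=1 → after 1×micro: 5; S2 reads c1=5 → after 1×micro: 3 ⇒ (c0=1, c1=5, c2=3)
[Gauss-Seidel] macro 8: S0 reads c1=5 → after 2×micro: 1; S1 reads c0=1 → after 1×micro: 5; S2 reads c1=5 → after 1×micro: 3 ⇒ (c0=1, c1=5, c2=3)
[Gauss-Seidel] macro 9: S0 reads c1=5 → after 2×micro: 1; S1 reads c0=1 → after 1×micro: 5; S2 reads c1=5 → after 1×micro: 3 ⇒ (c0=1, c1=5, c2=3)
[Gauss-Seidel] macro 10: S0 reads c1=5 → after 2×micro: 1; S1 reads c0=1 → after 1×micro: 5; S2 reads c1=5 → after 1×micro: 3 ⇒ (c0=1, c1=5, c2=3)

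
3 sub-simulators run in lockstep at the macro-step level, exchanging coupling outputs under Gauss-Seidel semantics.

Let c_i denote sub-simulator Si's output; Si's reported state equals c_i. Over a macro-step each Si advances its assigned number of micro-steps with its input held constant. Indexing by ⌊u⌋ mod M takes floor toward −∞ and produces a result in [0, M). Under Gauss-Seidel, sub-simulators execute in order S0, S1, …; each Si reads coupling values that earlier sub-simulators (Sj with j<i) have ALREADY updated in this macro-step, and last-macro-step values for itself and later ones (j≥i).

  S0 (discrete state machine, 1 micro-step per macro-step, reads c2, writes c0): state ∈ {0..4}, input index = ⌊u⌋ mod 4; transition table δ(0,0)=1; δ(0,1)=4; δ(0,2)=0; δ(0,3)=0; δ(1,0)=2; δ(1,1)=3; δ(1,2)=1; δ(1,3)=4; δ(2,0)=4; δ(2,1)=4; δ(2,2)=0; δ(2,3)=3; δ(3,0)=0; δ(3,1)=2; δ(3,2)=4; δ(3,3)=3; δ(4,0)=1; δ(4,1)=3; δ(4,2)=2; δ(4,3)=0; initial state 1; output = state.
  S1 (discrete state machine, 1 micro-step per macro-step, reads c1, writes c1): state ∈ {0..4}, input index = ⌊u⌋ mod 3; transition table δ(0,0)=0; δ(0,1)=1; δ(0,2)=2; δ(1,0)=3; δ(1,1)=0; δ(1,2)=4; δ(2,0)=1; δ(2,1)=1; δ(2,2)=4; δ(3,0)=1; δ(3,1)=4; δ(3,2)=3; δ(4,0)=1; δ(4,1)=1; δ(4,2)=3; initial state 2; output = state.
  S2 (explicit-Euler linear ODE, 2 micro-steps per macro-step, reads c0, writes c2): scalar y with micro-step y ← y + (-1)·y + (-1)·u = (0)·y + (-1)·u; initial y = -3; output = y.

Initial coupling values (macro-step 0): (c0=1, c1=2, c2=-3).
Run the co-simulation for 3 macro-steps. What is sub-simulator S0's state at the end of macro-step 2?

S0 state at macro-step 2 = 2

macro 1: S0 reads c2=-3 → after 1×micro: 3; S1 reads c1=2 → after 1×micro: 4; S2 reads c0=3 → after 2×micro: -3 ⇒ (c0=3, c1=4, c2=-3)
macro 2: S0 reads c2=-3 → after 1×micro: 2; S1 reads c1=4 → after 1×micro: 1; S2 reads c0=2 → after 2×micro: -2 ⇒ (c0=2, c1=1, c2=-2)
macro 3: S0 reads c2=-2 → after 1×micro: 0; S1 reads c1=1 → after 1×micro: 0; S2 reads c0=0 → after 2×micro: 0 ⇒ (c0=0, c1=0, c2=0)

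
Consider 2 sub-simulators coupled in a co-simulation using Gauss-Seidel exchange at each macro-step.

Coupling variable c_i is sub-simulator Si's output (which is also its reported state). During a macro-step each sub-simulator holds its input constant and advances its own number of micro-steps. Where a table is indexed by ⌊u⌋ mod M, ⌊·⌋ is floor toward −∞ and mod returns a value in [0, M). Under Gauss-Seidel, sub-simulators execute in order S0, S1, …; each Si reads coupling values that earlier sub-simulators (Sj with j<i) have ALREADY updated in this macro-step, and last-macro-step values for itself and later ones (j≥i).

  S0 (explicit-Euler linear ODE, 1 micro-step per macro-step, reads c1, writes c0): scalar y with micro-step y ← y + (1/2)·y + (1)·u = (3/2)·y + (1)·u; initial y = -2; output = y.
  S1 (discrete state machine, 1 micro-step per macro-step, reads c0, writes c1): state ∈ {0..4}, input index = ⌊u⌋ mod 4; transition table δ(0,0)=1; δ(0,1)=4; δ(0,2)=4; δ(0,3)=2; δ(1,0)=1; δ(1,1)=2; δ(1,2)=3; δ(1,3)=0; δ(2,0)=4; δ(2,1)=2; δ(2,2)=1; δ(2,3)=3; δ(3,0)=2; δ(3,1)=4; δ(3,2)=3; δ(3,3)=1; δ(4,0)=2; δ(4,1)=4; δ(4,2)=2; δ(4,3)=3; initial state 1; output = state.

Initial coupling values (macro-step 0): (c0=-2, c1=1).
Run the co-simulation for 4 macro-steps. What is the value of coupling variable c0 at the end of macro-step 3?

c0 at macro-step 3 = 2

macro 1: S0 reads c1=1 → after 1×micro: -2; S1 reads c0=-2 → after 1×micro: 3 ⇒ (c0=-2, c1=3)
macro 2: S0 reads c1=3 → after 1×micro: 0; S1 reads c0=0 → after 1×micro: 2 ⇒ (c0=0, c1=2)
macro 3: S0 reads c1=2 → after 1×micro: 2; S1 reads c0=2 → after 1×micro: 1 ⇒ (c0=2, c1=1)
macro 4: S0 reads c1=1 → after 1×micro: 4; S1 reads c0=4 → after 1×micro: 1 ⇒ (c0=4, c1=1)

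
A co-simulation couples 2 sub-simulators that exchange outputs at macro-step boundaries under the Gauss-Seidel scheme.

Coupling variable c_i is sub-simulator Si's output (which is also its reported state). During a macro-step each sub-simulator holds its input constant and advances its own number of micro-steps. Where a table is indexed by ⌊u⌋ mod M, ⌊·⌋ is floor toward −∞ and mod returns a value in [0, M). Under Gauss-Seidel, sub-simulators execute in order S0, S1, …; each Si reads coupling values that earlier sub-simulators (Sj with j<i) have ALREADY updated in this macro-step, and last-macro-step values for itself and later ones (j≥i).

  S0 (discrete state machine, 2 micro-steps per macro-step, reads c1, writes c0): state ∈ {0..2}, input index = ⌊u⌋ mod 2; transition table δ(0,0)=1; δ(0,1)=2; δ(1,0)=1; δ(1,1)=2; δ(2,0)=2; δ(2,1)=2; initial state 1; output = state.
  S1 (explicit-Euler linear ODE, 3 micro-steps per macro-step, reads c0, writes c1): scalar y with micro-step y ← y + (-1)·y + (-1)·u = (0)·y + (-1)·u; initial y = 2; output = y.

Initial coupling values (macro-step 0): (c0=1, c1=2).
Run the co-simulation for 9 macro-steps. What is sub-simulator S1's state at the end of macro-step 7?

macro 1: S0 reads c1=2 → after 2×micro: 1; S1 reads c0=1 → after 3×micro: -1 ⇒ (c0=1, c1=-1)
macro 2: S0 reads c1=-1 → after 2×micro: 2; S1 reads c0=2 → after 3×micro: -2 ⇒ (c0=2, c1=-2)
macro 3: S0 reads c1=-2 → after 2×micro: 2; S1 reads c0=2 → after 3×micro: -2 ⇒ (c0=2, c1=-2)
macro 4: S0 reads c1=-2 → after 2×micro: 2; S1 reads c0=2 → after 3×micro: -2 ⇒ (c0=2, c1=-2)
macro 5: S0 reads c1=-2 → after 2×micro: 2; S1 reads c0=2 → after 3×micro: -2 ⇒ (c0=2, c1=-2)
macro 6: S0 reads c1=-2 → after 2×micro: 2; S1 reads c0=2 → after 3×micro: -2 ⇒ (c0=2, c1=-2)
macro 7: S0 reads c1=-2 → after 2×micro: 2; S1 reads c0=2 → after 3×micro: -2 ⇒ (c0=2, c1=-2)
macro 8: S0 reads c1=-2 → after 2×micro: 2; S1 reads c0=2 → after 3×micro: -2 ⇒ (c0=2, c1=-2)
macro 9: S0 reads c1=-2 → after 2×micro: 2; S1 reads c0=2 → after 3×micro: -2 ⇒ (c0=2, c1=-2)

S1 state at macro-step 7 = -2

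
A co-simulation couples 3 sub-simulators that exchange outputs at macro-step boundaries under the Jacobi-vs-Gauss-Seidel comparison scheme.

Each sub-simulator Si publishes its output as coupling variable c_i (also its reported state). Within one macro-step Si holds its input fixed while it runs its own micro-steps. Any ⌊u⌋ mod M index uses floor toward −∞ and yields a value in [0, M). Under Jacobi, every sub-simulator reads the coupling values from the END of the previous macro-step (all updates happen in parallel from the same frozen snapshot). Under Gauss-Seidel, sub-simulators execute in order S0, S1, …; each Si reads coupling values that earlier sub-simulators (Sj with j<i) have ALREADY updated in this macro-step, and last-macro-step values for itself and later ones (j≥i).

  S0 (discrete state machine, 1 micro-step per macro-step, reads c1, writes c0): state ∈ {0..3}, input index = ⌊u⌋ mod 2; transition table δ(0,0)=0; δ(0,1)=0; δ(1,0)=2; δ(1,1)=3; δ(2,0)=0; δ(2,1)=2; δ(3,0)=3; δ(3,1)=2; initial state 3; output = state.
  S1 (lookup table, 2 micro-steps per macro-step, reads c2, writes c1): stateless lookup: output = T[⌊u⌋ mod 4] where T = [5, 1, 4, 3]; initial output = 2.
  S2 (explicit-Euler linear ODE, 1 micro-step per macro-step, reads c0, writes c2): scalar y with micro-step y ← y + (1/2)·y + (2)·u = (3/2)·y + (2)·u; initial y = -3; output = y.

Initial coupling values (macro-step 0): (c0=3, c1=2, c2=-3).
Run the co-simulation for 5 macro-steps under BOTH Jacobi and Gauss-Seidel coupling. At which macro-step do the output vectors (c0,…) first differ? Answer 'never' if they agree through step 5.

[Jacobi] macro 1: S0 reads c1=2 → after 1×micro: 3; S1 reads c2=-3 → after 2×micro: 1; S2 reads c0=3 → after 1×micro: 3/2 ⇒ (c0=3, c1=1, c2=3/2)
[Jacobi] macro 2: S0 reads c1=1 → after 1×micro: 2; S1 reads c2=3/2 → after 2×micro: 1; S2 reads c0=3 → after 1×micro: 33/4 ⇒ (c0=2, c1=1, c2=33/4)
[Jacobi] macro 3: S0 reads c1=1 → after 1×micro: 2; S1 reads c2=33/4 → after 2×micro: 5; S2 reads c0=2 → after 1×micro: 131/8 ⇒ (c0=2, c1=5, c2=131/8)
[Jacobi] macro 4: S0 reads c1=5 → after 1×micro: 2; S1 reads c2=131/8 → after 2×micro: 5; S2 reads c0=2 → after 1×micro: 457/16 ⇒ (c0=2, c1=5, c2=457/16)
[Jacobi] macro 5: S0 reads c1=5 → after 1×micro: 2; S1 reads c2=457/16 → after 2×micro: 5; S2 reads c0=2 → after 1×micro: 1499/32 ⇒ (c0=2, c1=5, c2=1499/32)
[Gauss-Seidel] macro 1: S0 reads c1=2 → after 1×micro: 3; S1 reads c2=-3 → after 2×micro: 1; S2 reads c0=3 → after 1×micro: 3/2 ⇒ (c0=3, c1=1, c2=3/2)
[Gauss-Seidel] macro 2: S0 reads c1=1 → after 1×micro: 2; S1 reads c2=3/2 → after 2×micro: 1; S2 reads c0=2 → after 1×micro: 25/4 ⇒ (c0=2, c1=1, c2=25/4)
[Gauss-Seidel] macro 3: S0 reads c1=1 → after 1×micro: 2; S1 reads c2=25/4 → after 2×micro: 4; S2 reads c0=2 → after 1×micro: 107/8 ⇒ (c0=2, c1=4, c2=107/8)
[Gauss-Seidel] macro 4: S0 reads c1=4 → after 1×micro: 0; S1 reads c2=107/8 → after 2×micro: 1; S2 reads c0=0 → after 1×micro: 321/16 ⇒ (c0=0, c1=1, c2=321/16)
[Gauss-Seidel] macro 5: S0 reads c1=1 → after 1×micro: 0; S1 reads c2=321/16 → after 2×micro: 5; S2 reads c0=0 → after 1×micro: 963/32 ⇒ (c0=0, c1=5, c2=963/32)

first divergence at macro-step: 2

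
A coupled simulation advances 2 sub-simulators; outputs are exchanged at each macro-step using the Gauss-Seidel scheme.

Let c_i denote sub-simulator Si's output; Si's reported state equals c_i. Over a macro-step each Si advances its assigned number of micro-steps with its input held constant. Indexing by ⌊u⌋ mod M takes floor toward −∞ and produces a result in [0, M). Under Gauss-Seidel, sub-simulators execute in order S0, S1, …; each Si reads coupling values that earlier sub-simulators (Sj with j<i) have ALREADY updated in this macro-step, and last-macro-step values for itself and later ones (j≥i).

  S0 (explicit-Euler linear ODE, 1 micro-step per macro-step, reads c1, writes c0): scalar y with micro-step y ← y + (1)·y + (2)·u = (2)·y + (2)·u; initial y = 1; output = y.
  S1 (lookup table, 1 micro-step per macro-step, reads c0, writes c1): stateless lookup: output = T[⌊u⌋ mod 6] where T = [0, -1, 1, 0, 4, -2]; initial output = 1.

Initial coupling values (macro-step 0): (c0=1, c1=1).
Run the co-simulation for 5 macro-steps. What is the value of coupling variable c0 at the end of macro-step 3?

c0 at macro-step 3 = 40

macro 1: S0 reads c1=1 → after 1×micro: 4; S1 reads c0=4 → after 1×micro: 4 ⇒ (c0=4, c1=4)
macro 2: S0 reads c1=4 → after 1×micro: 16; S1 reads c0=16 → after 1×micro: 4 ⇒ (c0=16, c1=4)
macro 3: S0 reads c1=4 → after 1×micro: 40; S1 reads c0=40 → after 1×micro: 4 ⇒ (c0=40, c1=4)
macro 4: S0 reads c1=4 → after 1×micro: 88; S1 reads c0=88 → after 1×micro: 4 ⇒ (c0=88, c1=4)
macro 5: S0 reads c1=4 → after 1×micro: 184; S1 reads c0=184 → after 1×micro: 4 ⇒ (c0=184, c1=4)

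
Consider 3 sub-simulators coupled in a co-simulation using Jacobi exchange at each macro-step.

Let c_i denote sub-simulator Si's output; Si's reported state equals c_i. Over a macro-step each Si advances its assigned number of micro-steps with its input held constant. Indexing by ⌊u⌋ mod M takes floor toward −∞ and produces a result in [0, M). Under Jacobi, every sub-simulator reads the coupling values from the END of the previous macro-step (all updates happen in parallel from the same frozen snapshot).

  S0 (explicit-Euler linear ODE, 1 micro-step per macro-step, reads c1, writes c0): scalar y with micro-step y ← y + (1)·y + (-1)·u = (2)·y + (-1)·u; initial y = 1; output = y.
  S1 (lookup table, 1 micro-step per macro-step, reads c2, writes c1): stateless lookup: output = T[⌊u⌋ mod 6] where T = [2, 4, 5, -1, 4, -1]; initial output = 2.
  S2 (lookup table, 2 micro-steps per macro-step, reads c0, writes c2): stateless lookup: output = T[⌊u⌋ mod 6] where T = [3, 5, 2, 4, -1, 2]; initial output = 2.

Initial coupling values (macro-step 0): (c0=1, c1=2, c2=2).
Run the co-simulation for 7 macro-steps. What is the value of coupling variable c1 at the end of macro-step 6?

macro 1: S0 reads c1=2 → after 1×micro: 0; S1 reads c2=2 → after 1×micro: 5; S2 reads c0=1 → after 2×micro: 5 ⇒ (c0=0, c1=5, c2=5)
macro 2: S0 reads c1=5 → after 1×micro: -5; S1 reads c2=5 → after 1×micro: -1; S2 reads c0=0 → after 2×micro: 3 ⇒ (c0=-5, c1=-1, c2=3)
macro 3: S0 reads c1=-1 → after 1×micro: -9; S1 reads c2=3 → after 1×micro: -1; S2 reads c0=-5 → after 2×micro: 5 ⇒ (c0=-9, c1=-1, c2=5)
macro 4: S0 reads c1=-1 → after 1×micro: -17; S1 reads c2=5 → after 1×micro: -1; S2 reads c0=-9 → after 2×micro: 4 ⇒ (c0=-17, c1=-1, c2=4)
macro 5: S0 reads c1=-1 → after 1×micro: -33; S1 reads c2=4 → after 1×micro: 4; S2 reads c0=-17 → after 2×micro: 5 ⇒ (c0=-33, c1=4, c2=5)
macro 6: S0 reads c1=4 → after 1×micro: -70; S1 reads c2=5 → after 1×micro: -1; S2 reads c0=-33 → after 2×micro: 4 ⇒ (c0=-70, c1=-1, c2=4)
macro 7: S0 reads c1=-1 → after 1×micro: -139; S1 reads c2=4 → after 1×micro: 4; S2 reads c0=-70 → after 2×micro: 2 ⇒ (c0=-139, c1=4, c2=2)

c1 at macro-step 6 = -1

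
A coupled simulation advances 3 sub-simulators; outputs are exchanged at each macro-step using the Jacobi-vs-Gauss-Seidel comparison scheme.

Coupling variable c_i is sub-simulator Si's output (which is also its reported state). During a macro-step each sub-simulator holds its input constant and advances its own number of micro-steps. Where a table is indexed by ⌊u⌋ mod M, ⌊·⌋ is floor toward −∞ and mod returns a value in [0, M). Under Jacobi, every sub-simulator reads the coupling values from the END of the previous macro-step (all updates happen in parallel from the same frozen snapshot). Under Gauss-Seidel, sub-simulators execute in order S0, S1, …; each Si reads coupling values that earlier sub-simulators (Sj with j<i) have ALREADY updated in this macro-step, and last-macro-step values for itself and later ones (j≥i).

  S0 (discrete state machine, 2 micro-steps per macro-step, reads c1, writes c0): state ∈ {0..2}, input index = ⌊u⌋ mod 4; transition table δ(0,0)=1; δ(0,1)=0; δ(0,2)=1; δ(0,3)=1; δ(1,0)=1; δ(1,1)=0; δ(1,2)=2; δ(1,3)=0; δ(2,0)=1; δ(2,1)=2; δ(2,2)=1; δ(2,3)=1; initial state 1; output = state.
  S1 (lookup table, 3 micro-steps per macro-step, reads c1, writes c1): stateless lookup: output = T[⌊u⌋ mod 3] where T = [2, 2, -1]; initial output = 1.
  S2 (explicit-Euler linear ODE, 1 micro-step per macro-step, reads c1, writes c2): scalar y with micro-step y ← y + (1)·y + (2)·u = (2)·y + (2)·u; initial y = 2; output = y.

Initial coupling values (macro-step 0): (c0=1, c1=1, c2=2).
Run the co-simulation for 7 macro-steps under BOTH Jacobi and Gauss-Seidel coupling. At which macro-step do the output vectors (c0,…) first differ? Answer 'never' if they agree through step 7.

[Jacobi] macro 1: S0 reads c1=1 → after 2×micro: 0; S1 reads c1=1 → after 3×micro: 2; S2 reads c1=1 → after 1×micro: 6 ⇒ (c0=0, c1=2, c2=6)
[Jacobi] macro 2: S0 reads c1=2 → after 2×micro: 2; S1 reads c1=2 → after 3×micro: -1; S2 reads c1=2 → after 1×micro: 16 ⇒ (c0=2, c1=-1, c2=16)
[Jacobi] macro 3: S0 reads c1=-1 → after 2×micro: 0; S1 reads c1=-1 → after 3×micro: -1; S2 reads c1=-1 → after 1×micro: 30 ⇒ (c0=0, c1=-1, c2=30)
[Jacobi] macro 4: S0 reads c1=-1 → after 2×micro: 0; S1 reads c1=-1 → after 3×micro: -1; S2 reads c1=-1 → after 1×micro: 58 ⇒ (c0=0, c1=-1, c2=58)
[Jacobi] macro 5: S0 reads c1=-1 → after 2×micro: 0; S1 reads c1=-1 → after 3×micro: -1; S2 reads c1=-1 → after 1×micro: 114 ⇒ (c0=0, c1=-1, c2=114)
[Jacobi] macro 6: S0 reads c1=-1 → after 2×micro: 0; S1 reads c1=-1 → after 3×micro: -1; S2 reads c1=-1 → after 1×micro: 226 ⇒ (c0=0, c1=-1, c2=226)
[Jacobi] macro 7: S0 reads c1=-1 → after 2×micro: 0; S1 reads c1=-1 → after 3×micro: -1; S2 reads c1=-1 → after 1×micro: 450 ⇒ (c0=0, c1=-1, c2=450)
[Gauss-Seidel] macro 1: S0 reads c1=1 → after 2×micro: 0; S1 reads c1=1 → after 3×micro: 2; S2 reads c1=2 → after 1×micro: 8 ⇒ (c0=0, c1=2, c2=8)
[Gauss-Seidel] macro 2: S0 reads c1=2 → after 2×micro: 2; S1 reads c1=2 → after 3×micro: -1; S2 reads c1=-1 → after 1×micro: 14 ⇒ (c0=2, c1=-1, c2=14)
[Gauss-Seidel] macro 3: S0 reads c1=-1 → after 2×micro: 0; S1 reads c1=-1 → after 3×micro: -1; S2 reads c1=-1 → after 1×micro: 26 ⇒ (c0=0, c1=-1, c2=26)
[Gauss-Seidel] macro 4: S0 reads c1=-1 → after 2×micro: 0; S1 reads c1=-1 → after 3×micro: -1; S2 reads c1=-1 → after 1×micro: 50 ⇒ (c0=0, c1=-1, c2=50)
[Gauss-Seidel] macro 5: S0 reads c1=-1 → after 2×micro: 0; S1 reads c1=-1 → after 3×micro: -1; S2 reads c1=-1 → after 1×micro: 98 ⇒ (c0=0, c1=-1, c2=98)
[Gauss-Seidel] macro 6: S0 reads c1=-1 → after 2×micro: 0; S1 reads c1=-1 → after 3×micro: -1; S2 reads c1=-1 → after 1×micro: 194 ⇒ (c0=0, c1=-1, c2=194)
[Gauss-Seidel] macro 7: S0 reads c1=-1 → after 2×micro: 0; S1 reads c1=-1 → after 3×micro: -1; S2 reads c1=-1 → after 1×micro: 386 ⇒ (c0=0, c1=-1, c2=386)

first divergence at macro-step: 1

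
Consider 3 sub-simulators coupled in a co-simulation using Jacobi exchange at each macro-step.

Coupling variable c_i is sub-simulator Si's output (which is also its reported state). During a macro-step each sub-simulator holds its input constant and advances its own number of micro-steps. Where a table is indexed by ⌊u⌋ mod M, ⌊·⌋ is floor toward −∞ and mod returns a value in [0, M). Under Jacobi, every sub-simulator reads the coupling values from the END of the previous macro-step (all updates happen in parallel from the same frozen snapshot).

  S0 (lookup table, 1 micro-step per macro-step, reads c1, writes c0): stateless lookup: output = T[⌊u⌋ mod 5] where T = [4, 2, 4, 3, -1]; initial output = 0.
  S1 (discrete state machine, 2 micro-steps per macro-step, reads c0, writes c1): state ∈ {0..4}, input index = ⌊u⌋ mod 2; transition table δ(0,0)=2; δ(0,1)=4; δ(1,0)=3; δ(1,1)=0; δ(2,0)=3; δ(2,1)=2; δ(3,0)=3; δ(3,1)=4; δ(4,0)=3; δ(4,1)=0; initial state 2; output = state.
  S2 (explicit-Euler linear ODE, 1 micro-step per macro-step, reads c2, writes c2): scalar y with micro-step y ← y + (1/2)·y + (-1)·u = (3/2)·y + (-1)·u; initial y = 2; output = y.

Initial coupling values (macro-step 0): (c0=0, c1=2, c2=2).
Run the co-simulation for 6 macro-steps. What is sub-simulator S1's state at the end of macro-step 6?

S1 state at macro-step 6 = 3

macro 1: S0 reads c1=2 → after 1×micro: 4; S1 reads c0=0 → after 2×micro: 3; S2 reads c2=2 → after 1×micro: 1 ⇒ (c0=4, c1=3, c2=1)
macro 2: S0 reads c1=3 → after 1×micro: 3; S1 reads c0=4 → after 2×micro: 3; S2 reads c2=1 → after 1×micro: 1/2 ⇒ (c0=3, c1=3, c2=1/2)
macro 3: S0 reads c1=3 → after 1×micro: 3; S1 reads c0=3 → after 2×micro: 0; S2 reads c2=1/2 → after 1×micro: 1/4 ⇒ (c0=3, c1=0, c2=1/4)
macro 4: S0 reads c1=0 → after 1×micro: 4; S1 reads c0=3 → after 2×micro: 0; S2 reads c2=1/4 → after 1×micro: 1/8 ⇒ (c0=4, c1=0, c2=1/8)
macro 5: S0 reads c1=0 → after 1×micro: 4; S1 reads c0=4 → after 2×micro: 3; S2 reads c2=1/8 → after 1×micro: 1/16 ⇒ (c0=4, c1=3, c2=1/16)
macro 6: S0 reads c1=3 → after 1×micro: 3; S1 reads c0=4 → after 2×micro: 3; S2 reads c2=1/16 → after 1×micro: 1/32 ⇒ (c0=3, c1=3, c2=1/32)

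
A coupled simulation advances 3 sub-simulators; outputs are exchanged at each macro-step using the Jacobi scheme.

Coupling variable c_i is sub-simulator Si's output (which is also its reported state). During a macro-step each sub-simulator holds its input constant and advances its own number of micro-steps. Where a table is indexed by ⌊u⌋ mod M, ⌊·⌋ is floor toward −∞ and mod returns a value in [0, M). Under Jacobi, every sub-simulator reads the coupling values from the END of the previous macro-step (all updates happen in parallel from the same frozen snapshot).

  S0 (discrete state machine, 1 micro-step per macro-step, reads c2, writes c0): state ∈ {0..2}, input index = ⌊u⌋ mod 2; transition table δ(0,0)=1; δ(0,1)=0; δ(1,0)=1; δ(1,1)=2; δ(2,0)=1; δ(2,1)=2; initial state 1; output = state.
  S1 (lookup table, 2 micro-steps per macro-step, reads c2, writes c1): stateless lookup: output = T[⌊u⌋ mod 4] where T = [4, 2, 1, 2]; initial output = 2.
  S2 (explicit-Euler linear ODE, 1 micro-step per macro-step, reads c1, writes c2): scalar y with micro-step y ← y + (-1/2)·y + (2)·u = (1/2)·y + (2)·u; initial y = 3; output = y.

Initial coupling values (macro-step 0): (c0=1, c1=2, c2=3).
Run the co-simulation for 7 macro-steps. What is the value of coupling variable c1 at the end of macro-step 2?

c1 at macro-step 2 = 2

macro 1: S0 reads c2=3 → after 1×micro: 2; S1 reads c2=3 → after 2×micro: 2; S2 reads c1=2 → after 1×micro: 11/2 ⇒ (c0=2, c1=2, c2=11/2)
macro 2: S0 reads c2=11/2 → after 1×micro: 2; S1 reads c2=11/2 → after 2×micro: 2; S2 reads c1=2 → after 1×micro: 27/4 ⇒ (c0=2, c1=2, c2=27/4)
macro 3: S0 reads c2=27/4 → after 1×micro: 1; S1 reads c2=27/4 → after 2×micro: 1; S2 reads c1=2 → after 1×micro: 59/8 ⇒ (c0=1, c1=1, c2=59/8)
macro 4: S0 reads c2=59/8 → after 1×micro: 2; S1 reads c2=59/8 → after 2×micro: 2; S2 reads c1=1 → after 1×micro: 91/16 ⇒ (c0=2, c1=2, c2=91/16)
macro 5: S0 reads c2=91/16 → after 1×micro: 2; S1 reads c2=91/16 → after 2×micro: 2; S2 reads c1=2 → after 1×micro: 219/32 ⇒ (c0=2, c1=2, c2=219/32)
macro 6: S0 reads c2=219/32 → after 1×micro: 1; S1 reads c2=219/32 → after 2×micro: 1; S2 reads c1=2 → after 1×micro: 475/64 ⇒ (c0=1, c1=1, c2=475/64)
macro 7: S0 reads c2=475/64 → after 1×micro: 2; S1 reads c2=475/64 → after 2×micro: 2; S2 reads c1=1 → after 1×micro: 731/128 ⇒ (c0=2, c1=2, c2=731/128)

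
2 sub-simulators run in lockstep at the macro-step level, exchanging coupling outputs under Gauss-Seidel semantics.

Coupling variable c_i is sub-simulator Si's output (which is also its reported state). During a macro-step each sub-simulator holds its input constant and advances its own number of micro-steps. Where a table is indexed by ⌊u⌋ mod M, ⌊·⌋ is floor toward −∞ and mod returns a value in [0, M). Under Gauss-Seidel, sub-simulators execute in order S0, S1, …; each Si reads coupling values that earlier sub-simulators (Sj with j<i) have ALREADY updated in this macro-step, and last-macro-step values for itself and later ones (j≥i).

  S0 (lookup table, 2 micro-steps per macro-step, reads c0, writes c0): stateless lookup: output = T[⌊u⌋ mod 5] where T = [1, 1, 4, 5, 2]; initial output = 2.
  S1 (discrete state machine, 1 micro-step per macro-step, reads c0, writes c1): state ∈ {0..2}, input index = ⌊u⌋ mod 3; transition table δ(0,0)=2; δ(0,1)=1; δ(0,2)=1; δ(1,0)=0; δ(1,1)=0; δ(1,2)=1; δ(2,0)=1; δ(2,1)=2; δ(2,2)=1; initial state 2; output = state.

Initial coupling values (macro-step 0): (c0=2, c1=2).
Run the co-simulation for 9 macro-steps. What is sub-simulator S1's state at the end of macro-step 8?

macro 1: S0 reads c0=2 → after 2×micro: 4; S1 reads c0=4 → after 1×micro: 2 ⇒ (c0=4, c1=2)
macro 2: S0 reads c0=4 → after 2×micro: 2; S1 reads c0=2 → after 1×micro: 1 ⇒ (c0=2, c1=1)
macro 3: S0 reads c0=2 → after 2×micro: 4; S1 reads c0=4 → after 1×micro: 0 ⇒ (c0=4, c1=0)
macro 4: S0 reads c0=4 → after 2×micro: 2; S1 reads c0=2 → after 1×micro: 1 ⇒ (c0=2, c1=1)
macro 5: S0 reads c0=2 → after 2×micro: 4; S1 reads c0=4 → after 1×micro: 0 ⇒ (c0=4, c1=0)
macro 6: S0 reads c0=4 → after 2×micro: 2; S1 reads c0=2 → after 1×micro: 1 ⇒ (c0=2, c1=1)
macro 7: S0 reads c0=2 → after 2×micro: 4; S1 reads c0=4 → after 1×micro: 0 ⇒ (c0=4, c1=0)
macro 8: S0 reads c0=4 → after 2×micro: 2; S1 reads c0=2 → after 1×micro: 1 ⇒ (c0=2, c1=1)
macro 9: S0 reads c0=2 → after 2×micro: 4; S1 reads c0=4 → after 1×micro: 0 ⇒ (c0=4, c1=0)

S1 state at macro-step 8 = 1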